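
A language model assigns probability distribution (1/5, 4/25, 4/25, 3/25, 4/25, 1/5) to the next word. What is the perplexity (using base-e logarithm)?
5.9171

Perplexity is e^H (or exp(H) for natural log).

First, H = -Σ p log p = 1.7778 nats
Perplexity = e^1.7778 = 5.9171

Interpretation: The model's uncertainty is equivalent to choosing uniformly among 5.9 options.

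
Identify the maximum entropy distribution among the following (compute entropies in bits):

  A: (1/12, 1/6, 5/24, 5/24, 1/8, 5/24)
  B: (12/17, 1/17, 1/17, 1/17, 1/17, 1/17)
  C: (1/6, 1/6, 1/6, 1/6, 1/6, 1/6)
C

For a discrete distribution over n outcomes, entropy is maximized by the uniform distribution.

Computing entropies:
H(A) = 2.5190 bits
H(B) = 1.5569 bits
H(C) = 2.5850 bits

The uniform distribution (where all probabilities equal 1/6) achieves the maximum entropy of log_2(6) = 2.5850 bits.

Distribution C has the highest entropy.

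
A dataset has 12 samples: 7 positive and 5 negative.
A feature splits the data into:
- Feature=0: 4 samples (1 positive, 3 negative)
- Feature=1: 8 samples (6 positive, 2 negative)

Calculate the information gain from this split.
0.1686 bits

Information Gain = H(Y) - H(Y|Feature)

Before split:
P(positive) = 7/12 = 0.5833
H(Y) = 0.9799 bits

After split:
Feature=0: H = 0.8113 bits (weight = 4/12)
Feature=1: H = 0.8113 bits (weight = 8/12)
H(Y|Feature) = (4/12)×0.8113 + (8/12)×0.8113 = 0.8113 bits

Information Gain = 0.9799 - 0.8113 = 0.1686 bits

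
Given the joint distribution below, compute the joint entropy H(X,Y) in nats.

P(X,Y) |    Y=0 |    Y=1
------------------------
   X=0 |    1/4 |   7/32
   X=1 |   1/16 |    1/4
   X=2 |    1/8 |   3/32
1.6807 nats

Joint entropy is H(X,Y) = -Σ_{x,y} p(x,y) log p(x,y).

Summing over all non-zero entries:
H(X,Y) = -[1/4·log_e(1/4) + 7/32·log_e(7/32) + 1/16·log_e(1/16) + 1/4·log_e(1/4) + 1/8·log_e(1/8) + 3/32·log_e(3/32)]
H(X,Y) = 1.6807 nats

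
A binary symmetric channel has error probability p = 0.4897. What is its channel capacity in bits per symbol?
0.0003 bits

For a binary symmetric channel (BSC) with error probability p:
Capacity C = 1 - H(p) bits per symbol

where H(p) = -p log₂(p) - (1-p) log₂(1-p) is the binary entropy function.

H(0.4897) = 0.9997 bits
C = 1 - 0.9997 = 0.0003 bits per symbol

This means we can reliably transmit up to 0.0003 bits of information per channel use.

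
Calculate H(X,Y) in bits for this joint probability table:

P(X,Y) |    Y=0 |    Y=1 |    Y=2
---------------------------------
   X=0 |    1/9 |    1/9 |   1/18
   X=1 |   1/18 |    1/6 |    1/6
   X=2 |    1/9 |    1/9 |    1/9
3.0860 bits

Joint entropy is H(X,Y) = -Σ_{x,y} p(x,y) log p(x,y).

Summing over all non-zero entries:
H(X,Y) = -[1/9·log_2(1/9) + 1/9·log_2(1/9) + 1/18·log_2(1/18) + 1/18·log_2(1/18) + 1/6·log_2(1/6) + 1/6·log_2(1/6) + 1/9·log_2(1/9) + 1/9·log_2(1/9) + 1/9·log_2(1/9)]
H(X,Y) = 3.0860 bits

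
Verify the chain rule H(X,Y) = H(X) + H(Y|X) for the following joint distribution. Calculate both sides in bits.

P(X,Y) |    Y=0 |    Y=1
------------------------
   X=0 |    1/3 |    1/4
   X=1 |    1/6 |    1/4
H(X,Y) = 1.9591, H(X) = 0.9799, H(Y|X) = 0.9793 (all in bits)

Chain rule: H(X,Y) = H(X) + H(Y|X)

Left side — joint entropy directly:
H(X,Y) = -Σ p(x,y) log p(x,y) = 1.9591 bits

Right side — compute H(Y|X) from the conditional distributions:
P(X) = (7/12, 5/12), so H(X) = 0.9799 bits
H(Y|X) = Σ_x P(X=x) · H(Y|X=x):
  P(Y|X=0) = (4/7, 3/7), H(Y|X=0) = 0.9852, weight P(X=0) = 7/12
  P(Y|X=1) = (2/5, 3/5), H(Y|X=1) = 0.9710, weight P(X=1) = 5/12
H(Y|X) = 0.9793 bits

H(X) + H(Y|X) = 0.9799 + 0.9793 = 1.9591 bits

Both sides equal 1.9591 bits. ✓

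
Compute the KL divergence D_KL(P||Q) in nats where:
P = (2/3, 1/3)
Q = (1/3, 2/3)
0.2310 nats

KL divergence: D_KL(P||Q) = Σ p(x) log(p(x)/q(x))

Computing term by term:
  x=0: 2/3 × log_e[(2/3)/(1/3)] = 2/3 × 0.6931 = 0.4621
  x=1: 1/3 × log_e[(1/3)/(2/3)] = 1/3 × -0.6931 = -0.2310

D_KL(P||Q) = 0.2310 nats

Note: KL divergence is always non-negative and equals 0 iff P = Q.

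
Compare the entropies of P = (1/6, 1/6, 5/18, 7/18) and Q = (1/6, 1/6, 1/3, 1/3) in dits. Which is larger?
Q

Computing entropies in dits:
H(P) = 0.5734
H(Q) = 0.5775

Distribution Q has higher entropy.

Intuition: The distribution closer to uniform (more spread out) has higher entropy.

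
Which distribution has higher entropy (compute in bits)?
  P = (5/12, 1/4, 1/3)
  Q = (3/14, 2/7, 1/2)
P

Computing entropies in bits:
H(P) = 1.5546
H(Q) = 1.4926

Distribution P has higher entropy.

Intuition: The distribution closer to uniform (more spread out) has higher entropy.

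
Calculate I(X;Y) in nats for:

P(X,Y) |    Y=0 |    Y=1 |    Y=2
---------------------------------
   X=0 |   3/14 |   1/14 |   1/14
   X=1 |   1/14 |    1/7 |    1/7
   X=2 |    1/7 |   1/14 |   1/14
0.0658 nats

Mutual information: I(X;Y) = H(X) + H(Y) - H(X,Y)

Marginals:
P(X) = (5/14, 5/14, 2/7), H(X) = 1.0934 nats
P(Y) = (3/7, 2/7, 2/7), H(Y) = 1.0790 nats

Joint entropy: H(X,Y) = 2.1066 nats

I(X;Y) = 1.0934 + 1.0790 - 2.1066 = 0.0658 nats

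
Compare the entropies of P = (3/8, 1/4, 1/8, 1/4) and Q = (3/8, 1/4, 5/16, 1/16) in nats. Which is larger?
P

Computing entropies in nats:
H(P) = 1.3209
H(Q) = 1.2512

Distribution P has higher entropy.

Intuition: The distribution closer to uniform (more spread out) has higher entropy.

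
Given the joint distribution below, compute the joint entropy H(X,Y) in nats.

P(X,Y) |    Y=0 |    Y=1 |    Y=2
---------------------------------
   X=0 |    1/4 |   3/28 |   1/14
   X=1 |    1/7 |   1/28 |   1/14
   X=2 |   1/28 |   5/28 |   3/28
2.0258 nats

Joint entropy is H(X,Y) = -Σ_{x,y} p(x,y) log p(x,y).

Summing over all non-zero entries:
H(X,Y) = -[1/4·log_e(1/4) + 3/28·log_e(3/28) + 1/14·log_e(1/14) + 1/7·log_e(1/7) + 1/28·log_e(1/28) + 1/14·log_e(1/14) + 1/28·log_e(1/28) + 5/28·log_e(5/28) + 3/28·log_e(3/28)]
H(X,Y) = 2.0258 nats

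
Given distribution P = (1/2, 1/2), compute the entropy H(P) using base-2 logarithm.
1.0000 bits

Shannon entropy is H(X) = -Σ p(x) log p(x).

For P = (1/2, 1/2):
H = -1/2 × log_2(1/2) -1/2 × log_2(1/2)
H = 1.0000 bits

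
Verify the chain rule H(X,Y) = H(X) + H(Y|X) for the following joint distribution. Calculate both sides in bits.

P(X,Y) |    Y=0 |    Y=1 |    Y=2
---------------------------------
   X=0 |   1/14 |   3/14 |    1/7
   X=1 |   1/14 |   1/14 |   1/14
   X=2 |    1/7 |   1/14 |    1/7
H(X,Y) = 3.0391, H(X) = 1.5306, H(Y|X) = 1.5085 (all in bits)

Chain rule: H(X,Y) = H(X) + H(Y|X)

Left side — joint entropy directly:
H(X,Y) = -Σ p(x,y) log p(x,y) = 3.0391 bits

Right side — compute H(Y|X) from the conditional distributions:
P(X) = (3/7, 3/14, 5/14), so H(X) = 1.5306 bits
H(Y|X) = Σ_x P(X=x) · H(Y|X=x):
  P(Y|X=0) = (1/6, 1/2, 1/3), H(Y|X=0) = 1.4591, weight P(X=0) = 3/7
  P(Y|X=1) = (1/3, 1/3, 1/3), H(Y|X=1) = 1.5850, weight P(X=1) = 3/14
  P(Y|X=2) = (2/5, 1/5, 2/5), H(Y|X=2) = 1.5219, weight P(X=2) = 5/14
H(Y|X) = 1.5085 bits

H(X) + H(Y|X) = 1.5306 + 1.5085 = 3.0391 bits

Both sides equal 3.0391 bits. ✓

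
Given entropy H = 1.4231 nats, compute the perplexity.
4.1500

Perplexity is e^H (or exp(H) for natural log).

H = 1.4231 nats
Perplexity = e^1.4231 = 4.1500

Interpretation: The model's uncertainty is equivalent to choosing uniformly among 4.1 options.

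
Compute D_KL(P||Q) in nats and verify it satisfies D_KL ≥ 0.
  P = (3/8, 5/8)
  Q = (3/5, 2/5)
0.1027 nats

KL divergence satisfies the Gibbs inequality: D_KL(P||Q) ≥ 0 for all distributions P, Q.

D_KL(P||Q) = Σ p(x) log(p(x)/q(x))
Term by term:
  x=0: 3/8 × log_e[(3/8)/(3/5)] = -0.1763
  x=1: 5/8 × log_e[(5/8)/(2/5)] = 0.2789
D_KL(P||Q) = 0.1027 nats

D_KL(P||Q) = 0.1027 ≥ 0 ✓

This non-negativity is a fundamental property: relative entropy cannot be negative because it measures how different Q is from P.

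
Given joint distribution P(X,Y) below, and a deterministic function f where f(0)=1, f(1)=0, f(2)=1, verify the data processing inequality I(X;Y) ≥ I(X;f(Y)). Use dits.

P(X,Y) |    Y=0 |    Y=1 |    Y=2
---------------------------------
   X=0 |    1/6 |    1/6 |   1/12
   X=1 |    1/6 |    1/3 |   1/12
I(X;Y) = 0.0062, I(X;f(Y)) = 0.0062, inequality holds: 0.0062 ≥ 0.0062

Data Processing Inequality: For any Markov chain X → Y → Z, we have I(X;Y) ≥ I(X;Z).

Here Z = f(Y) is a deterministic function of Y, forming X → Y → Z.

Original I(X;Y) = 0.0062 dits

After applying f:
P(X,Z) where Z=f(Y):
- P(X,Z=0) = P(X,Y=1)
- P(X,Z=1) = P(X,Y=0) + P(X,Y=2)

I(X;Z) = I(X;f(Y)) = 0.0062 dits

Verification: 0.0062 ≥ 0.0062 ✓

Information cannot be created by processing; the function f can only lose information about X.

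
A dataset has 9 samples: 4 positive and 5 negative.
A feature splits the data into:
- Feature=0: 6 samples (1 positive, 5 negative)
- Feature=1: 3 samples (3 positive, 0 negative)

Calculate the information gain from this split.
0.5577 bits

Information Gain = H(Y) - H(Y|Feature)

Before split:
P(positive) = 4/9 = 0.4444
H(Y) = 0.9911 bits

After split:
Feature=0: H = 0.6500 bits (weight = 6/9)
Feature=1: H = 0.0000 bits (weight = 3/9)
H(Y|Feature) = (6/9)×0.6500 + (3/9)×0.0000 = 0.4333 bits

Information Gain = 0.9911 - 0.4333 = 0.5577 bits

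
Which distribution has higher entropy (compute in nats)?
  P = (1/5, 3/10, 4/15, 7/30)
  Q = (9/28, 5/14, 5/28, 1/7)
P

Computing entropies in nats:
H(P) = 1.3751
H(Q) = 1.3182

Distribution P has higher entropy.

Intuition: The distribution closer to uniform (more spread out) has higher entropy.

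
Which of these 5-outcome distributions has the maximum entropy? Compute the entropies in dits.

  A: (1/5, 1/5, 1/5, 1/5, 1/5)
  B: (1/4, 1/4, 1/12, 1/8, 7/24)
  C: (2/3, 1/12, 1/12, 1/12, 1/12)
A

For a discrete distribution over n outcomes, entropy is maximized by the uniform distribution.

Computing entropies:
H(A) = 0.6990 dits
H(B) = 0.6599 dits
H(C) = 0.4771 dits

The uniform distribution (where all probabilities equal 1/5) achieves the maximum entropy of log_10(5) = 0.6990 dits.

Distribution A has the highest entropy.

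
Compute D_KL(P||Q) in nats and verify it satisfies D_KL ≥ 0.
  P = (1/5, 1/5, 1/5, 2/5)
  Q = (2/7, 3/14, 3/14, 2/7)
0.0357 nats

KL divergence satisfies the Gibbs inequality: D_KL(P||Q) ≥ 0 for all distributions P, Q.

D_KL(P||Q) = Σ p(x) log(p(x)/q(x))
Term by term:
  x=0: 1/5 × log_e[(1/5)/(2/7)] = -0.0713
  x=1: 1/5 × log_e[(1/5)/(3/14)] = -0.0138
  x=2: 1/5 × log_e[(1/5)/(3/14)] = -0.0138
  x=3: 2/5 × log_e[(2/5)/(2/7)] = 0.1346
D_KL(P||Q) = 0.0357 nats

D_KL(P||Q) = 0.0357 ≥ 0 ✓

This non-negativity is a fundamental property: relative entropy cannot be negative because it measures how different Q is from P.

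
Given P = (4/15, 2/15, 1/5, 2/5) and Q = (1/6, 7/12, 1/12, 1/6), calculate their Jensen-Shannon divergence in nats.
0.1192 nats

Jensen-Shannon divergence is:
JSD(P||Q) = 0.5 × D_KL(P||M) + 0.5 × D_KL(Q||M)
where M = 0.5 × (P + Q) is the mixture distribution.

M = 0.5 × (4/15, 2/15, 1/5, 2/5) + 0.5 × (1/6, 7/12, 1/12, 1/6) = (0.216667, 0.358333, 0.141667, 0.283333)

D_KL(P||M) = 0.1305 nats
D_KL(Q||M) = 0.1079 nats

JSD(P||Q) = 0.5 × 0.1305 + 0.5 × 0.1079 = 0.1192 nats

Unlike KL divergence, JSD is symmetric and bounded: 0 ≤ JSD ≤ log(2).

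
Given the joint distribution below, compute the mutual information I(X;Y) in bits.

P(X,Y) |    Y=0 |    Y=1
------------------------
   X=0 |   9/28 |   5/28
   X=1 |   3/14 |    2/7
0.0336 bits

Mutual information: I(X;Y) = H(X) + H(Y) - H(X,Y)

Marginals:
P(X) = (1/2, 1/2), H(X) = 1.0000 bits
P(Y) = (15/28, 13/28), H(Y) = 0.9963 bits

Joint entropy: H(X,Y) = 1.9628 bits

I(X;Y) = 1.0000 + 0.9963 - 1.9628 = 0.0336 bits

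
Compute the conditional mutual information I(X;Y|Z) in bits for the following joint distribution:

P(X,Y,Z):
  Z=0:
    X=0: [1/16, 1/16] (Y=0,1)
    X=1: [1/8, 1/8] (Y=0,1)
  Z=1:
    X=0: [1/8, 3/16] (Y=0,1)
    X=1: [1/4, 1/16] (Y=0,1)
0.0778 bits

Conditional mutual information: I(X;Y|Z) = H(X|Z) + H(Y|Z) - H(X,Y|Z)

H(Z) = 0.9544
H(X,Z) = 1.9238 → H(X|Z) = 0.9694
H(Y,Z) = 1.9363 → H(Y|Z) = 0.9818
H(X,Y,Z) = 2.8278 → H(X,Y|Z) = 1.8734

I(X;Y|Z) = 0.9694 + 0.9818 - 1.8734 = 0.0778 bits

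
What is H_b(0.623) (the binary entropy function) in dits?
0.2878 dits

The binary entropy function is:
H(p) = -p log(p) - (1-p) log(1-p)

H(0.623) = -0.623 × log_10(0.623) - 0.377 × log_10(0.377)
H(0.623) = 0.2878 dits

Note: Binary entropy is maximized at p=0.5 (H=1 bit) and minimized at p=0 or p=1 (H=0).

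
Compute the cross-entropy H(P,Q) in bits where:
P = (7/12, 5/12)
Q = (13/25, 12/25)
0.9915 bits

Cross-entropy: H(P,Q) = -Σ p(x) log q(x)

Alternatively: H(P,Q) = H(P) + D_KL(P||Q)
H(P) = 0.9799 bits
D_KL(P||Q) = 0.0117 bits

H(P,Q) = 0.9799 + 0.0117 = 0.9915 bits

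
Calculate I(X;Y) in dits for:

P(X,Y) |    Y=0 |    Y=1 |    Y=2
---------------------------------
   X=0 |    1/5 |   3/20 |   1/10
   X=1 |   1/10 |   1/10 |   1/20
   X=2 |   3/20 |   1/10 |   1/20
0.0018 dits

Mutual information: I(X;Y) = H(X) + H(Y) - H(X,Y)

Marginals:
P(X) = (9/20, 1/4, 3/10), H(X) = 0.4634 dits
P(Y) = (9/20, 7/20, 1/5), H(Y) = 0.4554 dits

Joint entropy: H(X,Y) = 0.9171 dits

I(X;Y) = 0.4634 + 0.4554 - 0.9171 = 0.0018 dits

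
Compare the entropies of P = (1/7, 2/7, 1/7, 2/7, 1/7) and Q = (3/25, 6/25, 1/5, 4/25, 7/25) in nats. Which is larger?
Q

Computing entropies in nats:
H(P) = 1.5498
H(Q) = 1.5685

Distribution Q has higher entropy.

Intuition: The distribution closer to uniform (more spread out) has higher entropy.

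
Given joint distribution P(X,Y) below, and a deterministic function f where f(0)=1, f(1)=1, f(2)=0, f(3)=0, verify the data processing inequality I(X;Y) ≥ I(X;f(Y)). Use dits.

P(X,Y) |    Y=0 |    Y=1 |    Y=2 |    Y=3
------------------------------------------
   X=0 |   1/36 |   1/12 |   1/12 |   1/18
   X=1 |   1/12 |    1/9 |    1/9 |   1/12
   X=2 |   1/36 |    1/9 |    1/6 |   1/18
I(X;Y) = 0.0108, I(X;f(Y)) = 0.0022, inequality holds: 0.0108 ≥ 0.0022

Data Processing Inequality: For any Markov chain X → Y → Z, we have I(X;Y) ≥ I(X;Z).

Here Z = f(Y) is a deterministic function of Y, forming X → Y → Z.

Original I(X;Y) = 0.0108 dits

After applying f:
P(X,Z) where Z=f(Y):
- P(X,Z=0) = P(X,Y=2) + P(X,Y=3)
- P(X,Z=1) = P(X,Y=0) + P(X,Y=1)

I(X;Z) = I(X;f(Y)) = 0.0022 dits

Verification: 0.0108 ≥ 0.0022 ✓

Information cannot be created by processing; the function f can only lose information about X.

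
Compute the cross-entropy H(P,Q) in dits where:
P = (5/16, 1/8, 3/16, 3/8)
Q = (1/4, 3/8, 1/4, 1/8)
0.6929 dits

Cross-entropy: H(P,Q) = -Σ p(x) log q(x)

Alternatively: H(P,Q) = H(P) + D_KL(P||Q)
H(P) = 0.5668 dits
D_KL(P||Q) = 0.1261 dits

H(P,Q) = 0.5668 + 0.1261 = 0.6929 dits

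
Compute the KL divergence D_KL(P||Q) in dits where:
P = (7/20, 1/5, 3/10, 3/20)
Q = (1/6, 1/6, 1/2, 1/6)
0.0552 dits

KL divergence: D_KL(P||Q) = Σ p(x) log(p(x)/q(x))

Computing term by term:
  x=0: 7/20 × log_10[(7/20)/(1/6)] = 7/20 × 0.3222 = 0.1128
  x=1: 1/5 × log_10[(1/5)/(1/6)] = 1/5 × 0.0792 = 0.0158
  x=2: 3/10 × log_10[(3/10)/(1/2)] = 3/10 × -0.2218 = -0.0666
  x=3: 3/20 × log_10[(3/20)/(1/6)] = 3/20 × -0.0458 = -0.0069

D_KL(P||Q) = 0.0552 dits

Note: KL divergence is always non-negative and equals 0 iff P = Q.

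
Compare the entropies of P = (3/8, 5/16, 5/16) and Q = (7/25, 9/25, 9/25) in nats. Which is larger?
P

Computing entropies in nats:
H(P) = 1.0948
H(Q) = 1.0920

Distribution P has higher entropy.

Intuition: The distribution closer to uniform (more spread out) has higher entropy.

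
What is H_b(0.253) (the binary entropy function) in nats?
0.5656 nats

The binary entropy function is:
H(p) = -p log(p) - (1-p) log(1-p)

H(0.253) = -0.253 × log_e(0.253) - 0.747 × log_e(0.747)
H(0.253) = 0.5656 nats

Note: Binary entropy is maximized at p=0.5 (H=1 bit) and minimized at p=0 or p=1 (H=0).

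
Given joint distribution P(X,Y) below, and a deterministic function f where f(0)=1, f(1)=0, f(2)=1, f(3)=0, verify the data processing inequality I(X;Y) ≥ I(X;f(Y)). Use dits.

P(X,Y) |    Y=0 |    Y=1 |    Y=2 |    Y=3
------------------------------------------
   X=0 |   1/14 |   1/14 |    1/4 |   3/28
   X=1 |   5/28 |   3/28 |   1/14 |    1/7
I(X;Y) = 0.0358, I(X;f(Y)) = 0.0045, inequality holds: 0.0358 ≥ 0.0045

Data Processing Inequality: For any Markov chain X → Y → Z, we have I(X;Y) ≥ I(X;Z).

Here Z = f(Y) is a deterministic function of Y, forming X → Y → Z.

Original I(X;Y) = 0.0358 dits

After applying f:
P(X,Z) where Z=f(Y):
- P(X,Z=0) = P(X,Y=1) + P(X,Y=3)
- P(X,Z=1) = P(X,Y=0) + P(X,Y=2)

I(X;Z) = I(X;f(Y)) = 0.0045 dits

Verification: 0.0358 ≥ 0.0045 ✓

Information cannot be created by processing; the function f can only lose information about X.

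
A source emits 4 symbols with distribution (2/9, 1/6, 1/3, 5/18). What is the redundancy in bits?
0.0453 bits

Redundancy measures how far a source is from maximum entropy:
R = H_max - H(X)

Maximum entropy for 4 symbols: H_max = log_2(4) = 2.0000 bits
Actual entropy: H(X) = 1.9547 bits
Redundancy: R = 2.0000 - 1.9547 = 0.0453 bits

This redundancy represents potential for compression: the source could be compressed by 0.0453 bits per symbol.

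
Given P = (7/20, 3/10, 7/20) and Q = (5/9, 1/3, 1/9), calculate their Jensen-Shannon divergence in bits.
0.0645 bits

Jensen-Shannon divergence is:
JSD(P||Q) = 0.5 × D_KL(P||M) + 0.5 × D_KL(Q||M)
where M = 0.5 × (P + Q) is the mixture distribution.

M = 0.5 × (7/20, 3/10, 7/20) + 0.5 × (5/9, 1/3, 1/9) = (0.452778, 0.316667, 0.230556)

D_KL(P||M) = 0.0574 bits
D_KL(Q||M) = 0.0716 bits

JSD(P||Q) = 0.5 × 0.0574 + 0.5 × 0.0716 = 0.0645 bits

Unlike KL divergence, JSD is symmetric and bounded: 0 ≤ JSD ≤ log(2).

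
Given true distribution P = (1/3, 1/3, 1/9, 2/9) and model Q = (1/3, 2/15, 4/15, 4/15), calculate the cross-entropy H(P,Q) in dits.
0.6421 dits

Cross-entropy: H(P,Q) = -Σ p(x) log q(x)

Alternatively: H(P,Q) = H(P) + D_KL(P||Q)
H(P) = 0.5693 dits
D_KL(P||Q) = 0.0728 dits

H(P,Q) = 0.5693 + 0.0728 = 0.6421 dits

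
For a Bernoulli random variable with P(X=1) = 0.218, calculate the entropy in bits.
0.7565 bits

The binary entropy function is:
H(p) = -p log(p) - (1-p) log(1-p)

H(0.218) = -0.218 × log_2(0.218) - 0.782 × log_2(0.782)
H(0.218) = 0.7565 bits

Note: Binary entropy is maximized at p=0.5 (H=1 bit) and minimized at p=0 or p=1 (H=0).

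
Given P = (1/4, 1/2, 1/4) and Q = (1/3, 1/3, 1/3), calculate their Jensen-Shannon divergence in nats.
0.0144 nats

Jensen-Shannon divergence is:
JSD(P||Q) = 0.5 × D_KL(P||M) + 0.5 × D_KL(Q||M)
where M = 0.5 × (P + Q) is the mixture distribution.

M = 0.5 × (1/4, 1/2, 1/4) + 0.5 × (1/3, 1/3, 1/3) = (7/24, 5/12, 7/24)

D_KL(P||M) = 0.0141 nats
D_KL(Q||M) = 0.0146 nats

JSD(P||Q) = 0.5 × 0.0141 + 0.5 × 0.0146 = 0.0144 nats

Unlike KL divergence, JSD is symmetric and bounded: 0 ≤ JSD ≤ log(2).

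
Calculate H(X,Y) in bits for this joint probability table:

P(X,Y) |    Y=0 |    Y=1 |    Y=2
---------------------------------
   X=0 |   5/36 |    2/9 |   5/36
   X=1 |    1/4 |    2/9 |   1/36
2.3991 bits

Joint entropy is H(X,Y) = -Σ_{x,y} p(x,y) log p(x,y).

Summing over all non-zero entries:
H(X,Y) = -[5/36·log_2(5/36) + 2/9·log_2(2/9) + 5/36·log_2(5/36) + 1/4·log_2(1/4) + 2/9·log_2(2/9) + 1/36·log_2(1/36)]
H(X,Y) = 2.3991 bits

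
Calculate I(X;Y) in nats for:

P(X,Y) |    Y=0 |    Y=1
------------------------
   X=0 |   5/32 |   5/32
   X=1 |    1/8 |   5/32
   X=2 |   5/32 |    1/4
0.0048 nats

Mutual information: I(X;Y) = H(X) + H(Y) - H(X,Y)

Marginals:
P(X) = (5/16, 9/32, 13/32), H(X) = 1.0862 nats
P(Y) = (7/16, 9/16), H(Y) = 0.6853 nats

Joint entropy: H(X,Y) = 1.7667 nats

I(X;Y) = 1.0862 + 0.6853 - 1.7667 = 0.0048 nats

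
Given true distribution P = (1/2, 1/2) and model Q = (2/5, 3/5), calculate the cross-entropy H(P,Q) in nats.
0.7136 nats

Cross-entropy: H(P,Q) = -Σ p(x) log q(x)

Alternatively: H(P,Q) = H(P) + D_KL(P||Q)
H(P) = 0.6931 nats
D_KL(P||Q) = 0.0204 nats

H(P,Q) = 0.6931 + 0.0204 = 0.7136 nats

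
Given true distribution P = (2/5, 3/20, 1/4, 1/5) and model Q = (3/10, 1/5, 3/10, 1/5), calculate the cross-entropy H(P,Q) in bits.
1.9417 bits

Cross-entropy: H(P,Q) = -Σ p(x) log q(x)

Alternatively: H(P,Q) = H(P) + D_KL(P||Q)
H(P) = 1.9037 bits
D_KL(P||Q) = 0.0380 bits

H(P,Q) = 1.9037 + 0.0380 = 1.9417 bits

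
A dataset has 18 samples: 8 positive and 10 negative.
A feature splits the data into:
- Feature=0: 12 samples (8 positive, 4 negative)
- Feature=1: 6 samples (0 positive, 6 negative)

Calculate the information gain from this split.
0.3789 bits

Information Gain = H(Y) - H(Y|Feature)

Before split:
P(positive) = 8/18 = 0.4444
H(Y) = 0.9911 bits

After split:
Feature=0: H = 0.9183 bits (weight = 12/18)
Feature=1: H = 0.0000 bits (weight = 6/18)
H(Y|Feature) = (12/18)×0.9183 + (6/18)×0.0000 = 0.6122 bits

Information Gain = 0.9911 - 0.6122 = 0.3789 bits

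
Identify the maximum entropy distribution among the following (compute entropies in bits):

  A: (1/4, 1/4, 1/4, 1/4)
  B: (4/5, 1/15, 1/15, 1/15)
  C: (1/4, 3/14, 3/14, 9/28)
A

For a discrete distribution over n outcomes, entropy is maximized by the uniform distribution.

Computing entropies:
H(A) = 2.0000 bits
H(B) = 1.0389 bits
H(C) = 1.9788 bits

The uniform distribution (where all probabilities equal 1/4) achieves the maximum entropy of log_2(4) = 2.0000 bits.

Distribution A has the highest entropy.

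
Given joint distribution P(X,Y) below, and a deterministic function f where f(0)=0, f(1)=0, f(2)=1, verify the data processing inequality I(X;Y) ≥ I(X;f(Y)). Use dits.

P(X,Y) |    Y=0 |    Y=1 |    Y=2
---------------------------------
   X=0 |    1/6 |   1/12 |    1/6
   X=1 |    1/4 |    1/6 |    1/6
I(X;Y) = 0.0037, I(X;f(Y)) = 0.0031, inequality holds: 0.0037 ≥ 0.0031

Data Processing Inequality: For any Markov chain X → Y → Z, we have I(X;Y) ≥ I(X;Z).

Here Z = f(Y) is a deterministic function of Y, forming X → Y → Z.

Original I(X;Y) = 0.0037 dits

After applying f:
P(X,Z) where Z=f(Y):
- P(X,Z=0) = P(X,Y=0) + P(X,Y=1)
- P(X,Z=1) = P(X,Y=2)

I(X;Z) = I(X;f(Y)) = 0.0031 dits

Verification: 0.0037 ≥ 0.0031 ✓

Information cannot be created by processing; the function f can only lose information about X.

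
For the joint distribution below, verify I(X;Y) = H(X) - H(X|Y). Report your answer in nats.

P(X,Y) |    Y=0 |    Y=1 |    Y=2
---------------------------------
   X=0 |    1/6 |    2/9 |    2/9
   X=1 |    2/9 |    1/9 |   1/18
I(X;Y) = 0.0515 nats

Mutual information has multiple equivalent forms:
- I(X;Y) = H(X) - H(X|Y)
- I(X;Y) = H(Y) - H(Y|X)
- I(X;Y) = H(X) + H(Y) - H(X,Y)

Computing all quantities:
H(X) = 0.6682, H(Y) = 1.0893, H(X,Y) = 1.7061
H(X|Y) = 0.6167, H(Y|X) = 1.0378

Verification:
H(X) - H(X|Y) = 0.6682 - 0.6167 = 0.0515
H(Y) - H(Y|X) = 1.0893 - 1.0378 = 0.0515
H(X) + H(Y) - H(X,Y) = 0.6682 + 1.0893 - 1.7061 = 0.0515

All forms give I(X;Y) = 0.0515 nats. ✓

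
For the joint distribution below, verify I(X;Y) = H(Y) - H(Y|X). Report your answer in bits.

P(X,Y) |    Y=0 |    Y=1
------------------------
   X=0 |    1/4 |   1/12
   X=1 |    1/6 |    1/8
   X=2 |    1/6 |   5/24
I(X;Y) = 0.0504 bits

Mutual information has multiple equivalent forms:
- I(X;Y) = H(X) - H(X|Y)
- I(X;Y) = H(Y) - H(Y|X)
- I(X;Y) = H(X) + H(Y) - H(X,Y)

Computing all quantities:
H(X) = 1.5774, H(Y) = 0.9799, H(X,Y) = 2.5069
H(X|Y) = 1.5270, H(Y|X) = 0.9294

Verification:
H(X) - H(X|Y) = 1.5774 - 1.5270 = 0.0504
H(Y) - H(Y|X) = 0.9799 - 0.9294 = 0.0504
H(X) + H(Y) - H(X,Y) = 1.5774 + 0.9799 - 2.5069 = 0.0504

All forms give I(X;Y) = 0.0504 bits. ✓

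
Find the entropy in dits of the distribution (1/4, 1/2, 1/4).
0.4515 dits

Shannon entropy is H(X) = -Σ p(x) log p(x).

For P = (1/4, 1/2, 1/4):
H = -1/4 × log_10(1/4) -1/2 × log_10(1/2) -1/4 × log_10(1/4)
H = 0.4515 dits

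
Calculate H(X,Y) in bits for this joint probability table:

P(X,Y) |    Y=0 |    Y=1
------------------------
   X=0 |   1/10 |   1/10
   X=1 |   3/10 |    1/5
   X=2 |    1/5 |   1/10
2.4464 bits

Joint entropy is H(X,Y) = -Σ_{x,y} p(x,y) log p(x,y).

Summing over all non-zero entries:
H(X,Y) = -[1/10·log_2(1/10) + 1/10·log_2(1/10) + 3/10·log_2(3/10) + 1/5·log_2(1/5) + 1/5·log_2(1/5) + 1/10·log_2(1/10)]
H(X,Y) = 2.4464 bits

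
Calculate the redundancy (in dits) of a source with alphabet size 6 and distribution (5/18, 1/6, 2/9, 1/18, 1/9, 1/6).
0.0433 dits

Redundancy measures how far a source is from maximum entropy:
R = H_max - H(X)

Maximum entropy for 6 symbols: H_max = log_10(6) = 0.7782 dits
Actual entropy: H(X) = 0.7348 dits
Redundancy: R = 0.7782 - 0.7348 = 0.0433 dits

This redundancy represents potential for compression: the source could be compressed by 0.0433 dits per symbol.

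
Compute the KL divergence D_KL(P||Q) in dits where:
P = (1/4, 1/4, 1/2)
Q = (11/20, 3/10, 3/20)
0.1560 dits

KL divergence: D_KL(P||Q) = Σ p(x) log(p(x)/q(x))

Computing term by term:
  x=0: 1/4 × log_10[(1/4)/(11/20)] = 1/4 × -0.3424 = -0.0856
  x=1: 1/4 × log_10[(1/4)/(3/10)] = 1/4 × -0.0792 = -0.0198
  x=2: 1/2 × log_10[(1/2)/(3/20)] = 1/2 × 0.5229 = 0.2614

D_KL(P||Q) = 0.1560 dits

Note: KL divergence is always non-negative and equals 0 iff P = Q.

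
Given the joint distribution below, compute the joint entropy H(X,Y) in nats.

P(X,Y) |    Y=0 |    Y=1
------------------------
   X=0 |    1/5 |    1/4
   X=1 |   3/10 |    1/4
1.3762 nats

Joint entropy is H(X,Y) = -Σ_{x,y} p(x,y) log p(x,y).

Summing over all non-zero entries:
H(X,Y) = -[1/5·log_e(1/5) + 1/4·log_e(1/4) + 3/10·log_e(3/10) + 1/4·log_e(1/4)]
H(X,Y) = 1.3762 nats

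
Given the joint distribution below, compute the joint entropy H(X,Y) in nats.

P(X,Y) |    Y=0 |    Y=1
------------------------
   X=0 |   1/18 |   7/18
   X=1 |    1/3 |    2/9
1.2283 nats

Joint entropy is H(X,Y) = -Σ_{x,y} p(x,y) log p(x,y).

Summing over all non-zero entries:
H(X,Y) = -[1/18·log_e(1/18) + 7/18·log_e(7/18) + 1/3·log_e(1/3) + 2/9·log_e(2/9)]
H(X,Y) = 1.2283 nats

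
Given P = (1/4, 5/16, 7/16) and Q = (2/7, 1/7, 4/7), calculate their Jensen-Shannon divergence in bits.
0.0306 bits

Jensen-Shannon divergence is:
JSD(P||Q) = 0.5 × D_KL(P||M) + 0.5 × D_KL(Q||M)
where M = 0.5 × (P + Q) is the mixture distribution.

M = 0.5 × (1/4, 5/16, 7/16) + 0.5 × (2/7, 1/7, 4/7) = (0.267857, 0.227679, 0.504464)

D_KL(P||M) = 0.0280 bits
D_KL(Q||M) = 0.0333 bits

JSD(P||Q) = 0.5 × 0.0280 + 0.5 × 0.0333 = 0.0306 bits

Unlike KL divergence, JSD is symmetric and bounded: 0 ≤ JSD ≤ log(2).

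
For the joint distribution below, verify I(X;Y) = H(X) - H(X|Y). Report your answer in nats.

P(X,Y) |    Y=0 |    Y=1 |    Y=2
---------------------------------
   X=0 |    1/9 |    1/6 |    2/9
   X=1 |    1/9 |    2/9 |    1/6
I(X;Y) = 0.0080 nats

Mutual information has multiple equivalent forms:
- I(X;Y) = H(X) - H(X|Y)
- I(X;Y) = H(Y) - H(Y|X)
- I(X;Y) = H(X) + H(Y) - H(X,Y)

Computing all quantities:
H(X) = 0.6931, H(Y) = 1.0688, H(X,Y) = 1.7540
H(X|Y) = 0.6852, H(Y|X) = 1.0609

Verification:
H(X) - H(X|Y) = 0.6931 - 0.6852 = 0.0080
H(Y) - H(Y|X) = 1.0688 - 1.0609 = 0.0080
H(X) + H(Y) - H(X,Y) = 0.6931 + 1.0688 - 1.7540 = 0.0080

All forms give I(X;Y) = 0.0080 nats. ✓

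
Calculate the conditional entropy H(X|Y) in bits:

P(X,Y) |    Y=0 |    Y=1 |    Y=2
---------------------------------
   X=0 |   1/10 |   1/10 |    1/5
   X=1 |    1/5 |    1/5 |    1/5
0.9510 bits

Using the chain rule: H(X|Y) = H(X,Y) - H(Y)

First, compute H(X,Y) = 2.5219 bits

Marginal P(Y) = (3/10, 3/10, 2/5)
H(Y) = 1.5710 bits

H(X|Y) = H(X,Y) - H(Y) = 2.5219 - 1.5710 = 0.9510 bits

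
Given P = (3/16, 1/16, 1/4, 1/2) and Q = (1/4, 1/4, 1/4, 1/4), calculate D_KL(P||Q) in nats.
0.2060 nats

KL divergence: D_KL(P||Q) = Σ p(x) log(p(x)/q(x))

Computing term by term:
  x=0: 3/16 × log_e[(3/16)/(1/4)] = 3/16 × -0.2877 = -0.0539
  x=1: 1/16 × log_e[(1/16)/(1/4)] = 1/16 × -1.3863 = -0.0866
  x=2: 1/4 × log_e[(1/4)/(1/4)] = 1/4 × 0.0000 = 0.0000
  x=3: 1/2 × log_e[(1/2)/(1/4)] = 1/2 × 0.6931 = 0.3466

D_KL(P||Q) = 0.2060 nats

Note: KL divergence is always non-negative and equals 0 iff P = Q.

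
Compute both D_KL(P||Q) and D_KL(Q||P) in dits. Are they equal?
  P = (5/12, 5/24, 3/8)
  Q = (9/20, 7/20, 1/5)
D_KL(P||Q) = 0.0415, D_KL(Q||P) = 0.0393

KL divergence is not symmetric: D_KL(P||Q) ≠ D_KL(Q||P) in general.

D_KL(P||Q) = 0.0415 dits
D_KL(Q||P) = 0.0393 dits

No, they are not equal!

This asymmetry is why KL divergence is not a true distance metric.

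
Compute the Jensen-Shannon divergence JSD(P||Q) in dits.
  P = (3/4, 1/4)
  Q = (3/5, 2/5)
0.0056 dits

Jensen-Shannon divergence is:
JSD(P||Q) = 0.5 × D_KL(P||M) + 0.5 × D_KL(Q||M)
where M = 0.5 × (P + Q) is the mixture distribution.

M = 0.5 × (3/4, 1/4) + 0.5 × (3/5, 2/5) = (27/40, 13/40)

D_KL(P||M) = 0.0058 dits
D_KL(Q||M) = 0.0054 dits

JSD(P||Q) = 0.5 × 0.0058 + 0.5 × 0.0054 = 0.0056 dits

Unlike KL divergence, JSD is symmetric and bounded: 0 ≤ JSD ≤ log(2).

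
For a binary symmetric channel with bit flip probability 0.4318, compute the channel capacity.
0.0135 bits

For a binary symmetric channel (BSC) with error probability p:
Capacity C = 1 - H(p) bits per symbol

where H(p) = -p log₂(p) - (1-p) log₂(1-p) is the binary entropy function.

H(0.4318) = 0.9865 bits
C = 1 - 0.9865 = 0.0135 bits per symbol

This means we can reliably transmit up to 0.0135 bits of information per channel use.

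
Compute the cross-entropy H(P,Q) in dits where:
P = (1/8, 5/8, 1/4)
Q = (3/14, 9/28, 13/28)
0.4750 dits

Cross-entropy: H(P,Q) = -Σ p(x) log q(x)

Alternatively: H(P,Q) = H(P) + D_KL(P||Q)
H(P) = 0.3910 dits
D_KL(P||Q) = 0.0840 dits

H(P,Q) = 0.3910 + 0.0840 = 0.4750 dits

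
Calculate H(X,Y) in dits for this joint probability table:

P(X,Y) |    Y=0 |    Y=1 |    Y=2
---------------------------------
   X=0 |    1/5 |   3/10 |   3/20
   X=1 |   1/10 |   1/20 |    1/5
0.7251 dits

Joint entropy is H(X,Y) = -Σ_{x,y} p(x,y) log p(x,y).

Summing over all non-zero entries:
H(X,Y) = -[1/5·log_10(1/5) + 3/10·log_10(3/10) + 3/20·log_10(3/20) + 1/10·log_10(1/10) + 1/20·log_10(1/20) + 1/5·log_10(1/5)]
H(X,Y) = 0.7251 dits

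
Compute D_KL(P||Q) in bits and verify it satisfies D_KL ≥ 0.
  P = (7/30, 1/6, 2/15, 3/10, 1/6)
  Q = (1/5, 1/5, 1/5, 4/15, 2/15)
0.0347 bits

KL divergence satisfies the Gibbs inequality: D_KL(P||Q) ≥ 0 for all distributions P, Q.

D_KL(P||Q) = Σ p(x) log(p(x)/q(x))
Term by term:
  x=0: 7/30 × log_2[(7/30)/(1/5)] = 0.0519
  x=1: 1/6 × log_2[(1/6)/(1/5)] = -0.0438
  x=2: 2/15 × log_2[(2/15)/(1/5)] = -0.0780
  x=3: 3/10 × log_2[(3/10)/(4/15)] = 0.0510
  x=4: 1/6 × log_2[(1/6)/(2/15)] = 0.0537
D_KL(P||Q) = 0.0347 bits

D_KL(P||Q) = 0.0347 ≥ 0 ✓

This non-negativity is a fundamental property: relative entropy cannot be negative because it measures how different Q is from P.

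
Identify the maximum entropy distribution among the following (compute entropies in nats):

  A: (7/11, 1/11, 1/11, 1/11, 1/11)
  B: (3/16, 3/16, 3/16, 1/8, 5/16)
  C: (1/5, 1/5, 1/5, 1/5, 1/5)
C

For a discrete distribution over n outcomes, entropy is maximized by the uniform distribution.

Computing entropies:
H(A) = 1.1596 nats
H(B) = 1.5650 nats
H(C) = 1.6094 nats

The uniform distribution (where all probabilities equal 1/5) achieves the maximum entropy of log_e(5) = 1.6094 nats.

Distribution C has the highest entropy.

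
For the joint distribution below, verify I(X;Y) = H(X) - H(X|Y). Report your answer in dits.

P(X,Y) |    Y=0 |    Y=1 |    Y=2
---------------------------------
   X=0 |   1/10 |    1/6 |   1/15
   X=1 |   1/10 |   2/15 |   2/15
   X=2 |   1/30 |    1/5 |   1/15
I(X;Y) = 0.0178 dits

Mutual information has multiple equivalent forms:
- I(X;Y) = H(X) - H(X|Y)
- I(X;Y) = H(Y) - H(Y|X)
- I(X;Y) = H(X) + H(Y) - H(X,Y)

Computing all quantities:
H(X) = 0.4757, H(Y) = 0.4511, H(X,Y) = 0.9089
H(X|Y) = 0.4578, H(Y|X) = 0.4332

Verification:
H(X) - H(X|Y) = 0.4757 - 0.4578 = 0.0178
H(Y) - H(Y|X) = 0.4511 - 0.4332 = 0.0178
H(X) + H(Y) - H(X,Y) = 0.4757 + 0.4511 - 0.9089 = 0.0178

All forms give I(X;Y) = 0.0178 dits. ✓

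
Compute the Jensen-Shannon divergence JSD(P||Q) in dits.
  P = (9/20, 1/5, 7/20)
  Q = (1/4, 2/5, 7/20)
0.0137 dits

Jensen-Shannon divergence is:
JSD(P||Q) = 0.5 × D_KL(P||M) + 0.5 × D_KL(Q||M)
where M = 0.5 × (P + Q) is the mixture distribution.

M = 0.5 × (9/20, 1/5, 7/20) + 0.5 × (1/4, 2/5, 7/20) = (7/20, 3/10, 7/20)

D_KL(P||M) = 0.0139 dits
D_KL(Q||M) = 0.0134 dits

JSD(P||Q) = 0.5 × 0.0139 + 0.5 × 0.0134 = 0.0137 dits

Unlike KL divergence, JSD is symmetric and bounded: 0 ≤ JSD ≤ log(2).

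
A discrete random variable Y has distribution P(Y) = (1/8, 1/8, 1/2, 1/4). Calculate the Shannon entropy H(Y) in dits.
0.5268 dits

Shannon entropy is H(X) = -Σ p(x) log p(x).

For P = (1/8, 1/8, 1/2, 1/4):
H = -1/8 × log_10(1/8) -1/8 × log_10(1/8) -1/2 × log_10(1/2) -1/4 × log_10(1/4)
H = 0.5268 dits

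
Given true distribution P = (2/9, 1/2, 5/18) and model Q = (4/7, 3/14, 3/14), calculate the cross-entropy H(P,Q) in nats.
1.3225 nats

Cross-entropy: H(P,Q) = -Σ p(x) log q(x)

Alternatively: H(P,Q) = H(P) + D_KL(P||Q)
H(P) = 1.0366 nats
D_KL(P||Q) = 0.2859 nats

H(P,Q) = 1.0366 + 0.2859 = 1.3225 nats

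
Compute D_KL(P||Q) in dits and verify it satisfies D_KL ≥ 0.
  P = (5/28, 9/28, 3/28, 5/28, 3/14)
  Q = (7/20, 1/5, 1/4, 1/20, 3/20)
0.1065 dits

KL divergence satisfies the Gibbs inequality: D_KL(P||Q) ≥ 0 for all distributions P, Q.

D_KL(P||Q) = Σ p(x) log(p(x)/q(x))
Term by term:
  x=0: 5/28 × log_10[(5/28)/(7/20)] = -0.0522
  x=1: 9/28 × log_10[(9/28)/(1/5)] = 0.0662
  x=2: 3/28 × log_10[(3/28)/(1/4)] = -0.0394
  x=3: 5/28 × log_10[(5/28)/(1/20)] = 0.0987
  x=4: 3/14 × log_10[(3/14)/(3/20)] = 0.0332
D_KL(P||Q) = 0.1065 dits

D_KL(P||Q) = 0.1065 ≥ 0 ✓

This non-negativity is a fundamental property: relative entropy cannot be negative because it measures how different Q is from P.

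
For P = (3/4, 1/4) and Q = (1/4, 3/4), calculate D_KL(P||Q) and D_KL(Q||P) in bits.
D_KL(P||Q) = 0.7925, D_KL(Q||P) = 0.7925

KL divergence is not symmetric: D_KL(P||Q) ≠ D_KL(Q||P) in general.

D_KL(P||Q) = 0.7925 bits
D_KL(Q||P) = 0.7925 bits

In this case they happen to be equal (to 4 decimal places).

This asymmetry is why KL divergence is not a true distance metric.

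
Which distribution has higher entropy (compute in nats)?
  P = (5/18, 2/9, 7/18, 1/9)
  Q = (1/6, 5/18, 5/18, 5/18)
Q

Computing entropies in nats:
H(P) = 1.3015
H(Q) = 1.3661

Distribution Q has higher entropy.

Intuition: The distribution closer to uniform (more spread out) has higher entropy.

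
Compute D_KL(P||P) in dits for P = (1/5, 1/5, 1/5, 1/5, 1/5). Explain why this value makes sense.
0.0000 dits

KL divergence satisfies the Gibbs inequality: D_KL(P||Q) ≥ 0 for all distributions P, Q.

D_KL(P||Q) = Σ p(x) log(p(x)/q(x))
Each term is p(x) × log_10(p(x)/p(x)) = p(x) × log_10(1) = 0, so the sum is 0.
D_KL(P||Q) = 0.0000 dits

When P = Q, the KL divergence is exactly 0, as there is no 'divergence' between identical distributions.

This non-negativity is a fundamental property: relative entropy cannot be negative because it measures how different Q is from P.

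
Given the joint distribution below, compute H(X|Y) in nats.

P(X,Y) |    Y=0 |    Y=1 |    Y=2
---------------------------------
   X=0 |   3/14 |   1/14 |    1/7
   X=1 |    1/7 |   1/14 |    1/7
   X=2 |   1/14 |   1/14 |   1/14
1.0456 nats

Using the chain rule: H(X|Y) = H(X,Y) - H(Y)

First, compute H(X,Y) = 2.1066 nats

Marginal P(Y) = (3/7, 3/14, 5/14)
H(Y) = 1.0609 nats

H(X|Y) = H(X,Y) - H(Y) = 2.1066 - 1.0609 = 1.0456 nats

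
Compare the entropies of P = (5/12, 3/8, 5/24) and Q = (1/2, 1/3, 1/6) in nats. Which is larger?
P

Computing entropies in nats:
H(P) = 1.0594
H(Q) = 1.0114

Distribution P has higher entropy.

Intuition: The distribution closer to uniform (more spread out) has higher entropy.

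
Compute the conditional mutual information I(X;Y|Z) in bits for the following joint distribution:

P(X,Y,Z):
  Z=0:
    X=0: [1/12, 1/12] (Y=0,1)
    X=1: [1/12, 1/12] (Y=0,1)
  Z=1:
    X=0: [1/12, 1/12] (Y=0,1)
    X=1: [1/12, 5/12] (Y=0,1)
0.0492 bits

Conditional mutual information: I(X;Y|Z) = H(X|Z) + H(Y|Z) - H(X,Y|Z)

H(Z) = 0.9183
H(X,Z) = 1.7925 → H(X|Z) = 0.8742
H(Y,Z) = 1.7925 → H(Y|Z) = 0.8742
H(X,Y,Z) = 2.6175 → H(X,Y|Z) = 1.6992

I(X;Y|Z) = 0.8742 + 0.8742 - 1.6992 = 0.0492 bits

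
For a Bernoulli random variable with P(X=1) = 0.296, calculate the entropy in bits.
0.8763 bits

The binary entropy function is:
H(p) = -p log(p) - (1-p) log(1-p)

H(0.296) = -0.296 × log_2(0.296) - 0.704 × log_2(0.704)
H(0.296) = 0.8763 bits

Note: Binary entropy is maximized at p=0.5 (H=1 bit) and minimized at p=0 or p=1 (H=0).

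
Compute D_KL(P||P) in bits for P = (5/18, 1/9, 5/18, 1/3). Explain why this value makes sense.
0.0000 bits

KL divergence satisfies the Gibbs inequality: D_KL(P||Q) ≥ 0 for all distributions P, Q.

D_KL(P||Q) = Σ p(x) log(p(x)/q(x))
Each term is p(x) × log_2(p(x)/p(x)) = p(x) × log_2(1) = 0, so the sum is 0.
D_KL(P||Q) = 0.0000 bits

When P = Q, the KL divergence is exactly 0, as there is no 'divergence' between identical distributions.

This non-negativity is a fundamental property: relative entropy cannot be negative because it measures how different Q is from P.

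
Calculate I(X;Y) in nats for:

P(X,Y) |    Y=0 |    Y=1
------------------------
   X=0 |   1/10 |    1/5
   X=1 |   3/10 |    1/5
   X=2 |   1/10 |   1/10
0.0271 nats

Mutual information: I(X;Y) = H(X) + H(Y) - H(X,Y)

Marginals:
P(X) = (3/10, 1/2, 1/5), H(X) = 1.0297 nats
P(Y) = (1/2, 1/2), H(Y) = 0.6931 nats

Joint entropy: H(X,Y) = 1.6957 nats

I(X;Y) = 1.0297 + 0.6931 - 1.6957 = 0.0271 nats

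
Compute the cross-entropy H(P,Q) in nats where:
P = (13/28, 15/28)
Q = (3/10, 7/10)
0.7501 nats

Cross-entropy: H(P,Q) = -Σ p(x) log q(x)

Alternatively: H(P,Q) = H(P) + D_KL(P||Q)
H(P) = 0.6906 nats
D_KL(P||Q) = 0.0595 nats

H(P,Q) = 0.6906 + 0.0595 = 0.7501 nats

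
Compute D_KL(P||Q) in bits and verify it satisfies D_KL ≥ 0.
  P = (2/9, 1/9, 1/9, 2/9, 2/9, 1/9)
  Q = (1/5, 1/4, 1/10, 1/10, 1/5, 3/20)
0.1623 bits

KL divergence satisfies the Gibbs inequality: D_KL(P||Q) ≥ 0 for all distributions P, Q.

D_KL(P||Q) = Σ p(x) log(p(x)/q(x))
Term by term:
  x=0: 2/9 × log_2[(2/9)/(1/5)] = 0.0338
  x=1: 1/9 × log_2[(1/9)/(1/4)] = -0.1300
  x=2: 1/9 × log_2[(1/9)/(1/10)] = 0.0169
  x=3: 2/9 × log_2[(2/9)/(1/10)] = 0.2560
  x=4: 2/9 × log_2[(2/9)/(1/5)] = 0.0338
  x=5: 1/9 × log_2[(1/9)/(3/20)] = -0.0481
D_KL(P||Q) = 0.1623 bits

D_KL(P||Q) = 0.1623 ≥ 0 ✓

This non-negativity is a fundamental property: relative entropy cannot be negative because it measures how different Q is from P.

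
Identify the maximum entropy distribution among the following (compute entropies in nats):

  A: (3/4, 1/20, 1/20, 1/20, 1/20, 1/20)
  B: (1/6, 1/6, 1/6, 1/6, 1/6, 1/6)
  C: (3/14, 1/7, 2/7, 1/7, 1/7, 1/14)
B

For a discrete distribution over n outcomes, entropy is maximized by the uniform distribution.

Computing entropies:
H(A) = 0.9647 nats
H(B) = 1.7918 nats
H(C) = 1.7105 nats

The uniform distribution (where all probabilities equal 1/6) achieves the maximum entropy of log_e(6) = 1.7918 nats.

Distribution B has the highest entropy.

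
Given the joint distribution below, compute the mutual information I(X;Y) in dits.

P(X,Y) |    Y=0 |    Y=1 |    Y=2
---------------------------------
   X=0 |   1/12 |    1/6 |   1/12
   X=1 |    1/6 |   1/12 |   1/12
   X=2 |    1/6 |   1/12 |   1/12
0.0164 dits

Mutual information: I(X;Y) = H(X) + H(Y) - H(X,Y)

Marginals:
P(X) = (1/3, 1/3, 1/3), H(X) = 0.4771 dits
P(Y) = (5/12, 1/3, 1/4), H(Y) = 0.4680 dits

Joint entropy: H(X,Y) = 0.9287 dits

I(X;Y) = 0.4771 + 0.4680 - 0.9287 = 0.0164 dits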